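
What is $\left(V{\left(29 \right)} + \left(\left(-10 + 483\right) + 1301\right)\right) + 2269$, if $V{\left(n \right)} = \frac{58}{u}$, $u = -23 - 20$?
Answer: $\frac{173791}{43} \approx 4041.7$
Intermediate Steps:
$u = -43$
$V{\left(n \right)} = - \frac{58}{43}$ ($V{\left(n \right)} = \frac{58}{-43} = 58 \left(- \frac{1}{43}\right) = - \frac{58}{43}$)
$\left(V{\left(29 \right)} + \left(\left(-10 + 483\right) + 1301\right)\right) + 2269 = \left(- \frac{58}{43} + \left(\left(-10 + 483\right) + 1301\right)\right) + 2269 = \left(- \frac{58}{43} + \left(473 + 1301\right)\right) + 2269 = \left(- \frac{58}{43} + 1774\right) + 2269 = \frac{76224}{43} + 2269 = \frac{173791}{43}$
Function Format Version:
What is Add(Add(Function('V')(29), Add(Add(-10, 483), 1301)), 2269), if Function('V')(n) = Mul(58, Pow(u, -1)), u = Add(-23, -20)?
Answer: Rational(173791, 43) ≈ 4041.7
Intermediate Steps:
u = -43
Function('V')(n) = Rational(-58, 43) (Function('V')(n) = Mul(58, Pow(-43, -1)) = Mul(58, Rational(-1, 43)) = Rational(-58, 43))
Add(Add(Function('V')(29), Add(Add(-10, 483), 1301)), 2269) = Add(Add(Rational(-58, 43), Add(Add(-10, 483), 1301)), 2269) = Add(Add(Rational(-58, 43), Add(473, 1301)), 2269) = Add(Add(Rational(-58, 43), 1774), 2269) = Add(Rational(76224, 43), 2269) = Rational(173791, 43)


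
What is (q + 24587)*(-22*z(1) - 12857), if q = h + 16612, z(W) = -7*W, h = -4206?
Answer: -469922079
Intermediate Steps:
q = 12406 (q = -4206 + 16612 = 12406)
(q + 24587)*(-22*z(1) - 12857) = (12406 + 24587)*(-(-154) - 12857) = 36993*(-22*(-7) - 12857) = 36993*(154 - 12857) = 36993*(-12703) = -469922079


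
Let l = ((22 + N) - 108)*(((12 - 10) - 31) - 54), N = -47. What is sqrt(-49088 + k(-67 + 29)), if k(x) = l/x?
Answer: 3*I*sqrt(21946)/2 ≈ 222.21*I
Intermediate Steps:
l = 11039 (l = ((22 - 47) - 108)*(((12 - 10) - 31) - 54) = (-25 - 108)*((2 - 31) - 54) = -133*(-29 - 54) = -133*(-83) = 11039)
k(x) = 11039/x
sqrt(-49088 + k(-67 + 29)) = sqrt(-49088 + 11039/(-67 + 29)) = sqrt(-49088 + 11039/(-38)) = sqrt(-49088 + 11039*(-1/38)) = sqrt(-49088 - 581/2) = sqrt(-98757/2) = 3*I*sqrt(21946)/2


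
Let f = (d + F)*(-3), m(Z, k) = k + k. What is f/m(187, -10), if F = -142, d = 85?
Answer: -171/20 ≈ -8.5500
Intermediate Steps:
m(Z, k) = 2*k
f = 171 (f = (85 - 142)*(-3) = -57*(-3) = 171)
f/m(187, -10) = 171/((2*(-10))) = 171/(-20) = 171*(-1/20) = -171/20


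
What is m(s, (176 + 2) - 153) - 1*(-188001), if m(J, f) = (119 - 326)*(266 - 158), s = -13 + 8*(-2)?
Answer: 165645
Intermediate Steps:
s = -29 (s = -13 - 16 = -29)
m(J, f) = -22356 (m(J, f) = -207*108 = -22356)
m(s, (176 + 2) - 153) - 1*(-188001) = -22356 - 1*(-188001) = -22356 + 188001 = 165645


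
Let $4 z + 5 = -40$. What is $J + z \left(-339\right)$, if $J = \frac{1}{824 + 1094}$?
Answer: $\frac{14629547}{3836} \approx 3813.8$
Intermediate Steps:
$z = - \frac{45}{4}$ ($z = - \frac{5}{4} + \frac{1}{4} \left(-40\right) = - \frac{5}{4} - 10 = - \frac{45}{4} \approx -11.25$)
$J = \frac{1}{1918} \approx 0.00052138$
$J + z \left(-339\right) = \frac{1}{1918} - - \frac{15255}{4} = \frac{1}{1918} + \frac{15255}{4} = \frac{14629547}{3836}$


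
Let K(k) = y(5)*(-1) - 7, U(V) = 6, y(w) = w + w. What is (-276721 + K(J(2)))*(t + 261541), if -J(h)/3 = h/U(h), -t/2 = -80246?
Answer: -116792568354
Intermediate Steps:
y(w) = 2*w
t = 160492 (t = -2*(-80246) = 160492)
J(h) = -h/2 (J(h) = -3*h/6 = -h/2)
K(k) = -17 (K(k) = (2*5)*(-1) - 7 = 10*(-1) - 7 = -10 - 7 = -17)
(-276721 + K(J(2)))*(t + 261541) = (-276721 - 17)*(160492 + 261541) = -276738*422033 = -116792568354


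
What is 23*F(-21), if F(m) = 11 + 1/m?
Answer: 5290/21 ≈ 251.90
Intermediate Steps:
23*F(-21) = 23*(11 + 1/(-21)) = 23*(11 - 1/21) = 23*(230/21) = 5290/21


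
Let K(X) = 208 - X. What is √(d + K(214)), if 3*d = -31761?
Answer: 3*I*√1177 ≈ 102.92*I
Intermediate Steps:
d = -10587 (d = (⅓)*(-31761) = -10587)
√(d + K(214)) = √(-10587 + (208 - 1*214)) = √(-10587 + (208 - 214)) = √(-10587 - 6) = √(-10593) = 3*I*√1177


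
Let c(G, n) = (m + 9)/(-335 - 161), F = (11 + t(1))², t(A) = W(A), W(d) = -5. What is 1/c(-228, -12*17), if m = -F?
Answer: 496/27 ≈ 18.370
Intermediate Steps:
t(A) = -5
F = 36 (F = (11 - 5)² = 6² = 36)
m = -36 (m = -1*36 = -36)
c(G, n) = 27/496 (c(G, n) = (-36 + 9)/(-335 - 161) = -27/(-496) = -27*(-1/496) = 27/496)
1/c(-228, -12*17) = 1/(27/496) = 496/27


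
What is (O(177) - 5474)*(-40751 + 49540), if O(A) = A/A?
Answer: -48102197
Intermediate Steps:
O(A) = 1
(O(177) - 5474)*(-40751 + 49540) = (1 - 5474)*(-40751 + 49540) = -5473*8789 = -48102197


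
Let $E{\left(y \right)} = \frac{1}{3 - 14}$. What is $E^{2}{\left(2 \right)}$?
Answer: $\frac{1}{121} \approx 0.0082645$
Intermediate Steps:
$E{\left(y \right)} = - \frac{1}{11}$ ($E{\left(y \right)} = \frac{1}{-11} = - \frac{1}{11}$)
$E^{2}{\left(2 \right)} = \left(- \frac{1}{11}\right)^{2} = \frac{1}{121}$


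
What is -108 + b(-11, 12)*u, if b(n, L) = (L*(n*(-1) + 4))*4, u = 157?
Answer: 112932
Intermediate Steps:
b(n, L) = 4*L*(4 - n) (b(n, L) = (L*(-n + 4))*4 = (L*(4 - n))*4 = 4*L*(4 - n))
-108 + b(-11, 12)*u = -108 + (4*12*(4 - 1*(-11)))*157 = -108 + (4*12*(4 + 11))*157 = -108 + (4*12*15)*157 = -108 + 720*157 = -108 + 113040 = 112932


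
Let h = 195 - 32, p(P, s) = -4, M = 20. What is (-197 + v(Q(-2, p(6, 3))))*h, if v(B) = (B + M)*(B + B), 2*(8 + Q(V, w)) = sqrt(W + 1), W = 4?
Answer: -125999/2 + 652*sqrt(5) ≈ -61542.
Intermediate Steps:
h = 163
Q(V, w) = -8 + sqrt(5)/2 (Q(V, w) = -8 + sqrt(4 + 1)/2 = -8 + sqrt(5)/2)
v(B) = 2*B*(20 + B) (v(B) = (B + 20)*(B + B) = (20 + B)*(2*B) = 2*B*(20 + B))
(-197 + v(Q(-2, p(6, 3))))*h = (-197 + 2*(-8 + sqrt(5)/2)*(20 + (-8 + sqrt(5)/2)))*163 = (-197 + 2*(-8 + sqrt(5)/2)*(12 + sqrt(5)/2))*163 = -32111 + 326*(-8 + sqrt(5)/2)*(12 + sqrt(5)/2)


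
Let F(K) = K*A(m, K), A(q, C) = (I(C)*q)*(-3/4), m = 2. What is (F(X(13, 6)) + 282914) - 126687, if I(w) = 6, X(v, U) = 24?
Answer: 156011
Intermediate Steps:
A(q, C) = -9*q/2 (A(q, C) = (6*q)*(-3/4) = (6*q)*(-3*¼) = (6*q)*(-¾) = -9*q/2)
F(K) = -9*K (F(K) = K*(-9/2*2) = K*(-9) = -9*K)
(F(X(13, 6)) + 282914) - 126687 = (-9*24 + 282914) - 126687 = (-216 + 282914) - 126687 = 282698 - 126687 = 156011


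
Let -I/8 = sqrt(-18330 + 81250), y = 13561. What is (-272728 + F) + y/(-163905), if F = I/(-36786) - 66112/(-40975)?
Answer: -366326595788723/1343201475 + 88*sqrt(130)/18393 ≈ -2.7273e+5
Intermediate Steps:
I = -176*sqrt(130) (I = -8*sqrt(-18330 + 81250) = -176*sqrt(130) ≈ -2006.7)
F = 66112/40975 + 88*sqrt(130)/18393 (F = -176*sqrt(130)/(-36786) - 66112/(-40975) = -176*sqrt(130)*(-1/36786) - 66112*(-1/40975) = 88*sqrt(130)/18393 + 66112/40975 = 66112/40975 + 88*sqrt(130)/18393 ≈ 1.6680)
(-272728 + F) + y/(-163905) = (-272728 + (66112/40975 + 88*sqrt(130)/18393)) + 13561/(-163905) = (-11174963688/40975 + 88*sqrt(130)/18393) + 13561*(-1/163905) = (-11174963688/40975 + 88*sqrt(130)/18393) - 13561/163905 = -366326595788723/1343201475 + 88*sqrt(130)/18393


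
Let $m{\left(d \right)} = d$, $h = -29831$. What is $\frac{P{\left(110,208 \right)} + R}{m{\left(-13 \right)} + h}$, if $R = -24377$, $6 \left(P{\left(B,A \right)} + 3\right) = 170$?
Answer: $\frac{73055}{89532} \approx 0.81597$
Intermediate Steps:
$P{\left(B,A \right)} = \frac{76}{3}$ ($P{\left(B,A \right)} = -3 + \frac{1}{6} \cdot 170 = -3 + \frac{85}{3} = \frac{76}{3}$)
$\frac{P{\left(110,208 \right)} + R}{m{\left(-13 \right)} + h} = \frac{\frac{76}{3} - 24377}{-13 - 29831} = - \frac{73055}{3 \left(-29844\right)} = \left(- \frac{73055}{3}\right) \left(- \frac{1}{29844}\right) = \frac{73055}{89532}$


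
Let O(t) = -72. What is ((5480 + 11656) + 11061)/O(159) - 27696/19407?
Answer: -20341233/51752 ≈ -393.05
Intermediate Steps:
((5480 + 11656) + 11061)/O(159) - 27696/19407 = ((5480 + 11656) + 11061)/(-72) - 27696/19407 = (17136 + 11061)*(-1/72) - 27696*1/19407 = 28197*(-1/72) - 9232/6469 = -3133/8 - 9232/6469 = -20341233/51752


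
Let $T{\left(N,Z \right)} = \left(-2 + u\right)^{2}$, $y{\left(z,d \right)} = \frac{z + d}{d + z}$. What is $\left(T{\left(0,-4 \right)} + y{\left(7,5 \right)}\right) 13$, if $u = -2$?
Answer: $221$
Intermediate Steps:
$y{\left(z,d \right)} = 1$ ($y{\left(z,d \right)} = \frac{d + z}{d + z} = 1$)
$T{\left(N,Z \right)} = 16$ ($T{\left(N,Z \right)} = \left(-2 - 2\right)^{2} = \left(-4\right)^{2} = 16$)
$\left(T{\left(0,-4 \right)} + y{\left(7,5 \right)}\right) 13 = \left(16 + 1\right) 13 = 17 \cdot 13 = 221$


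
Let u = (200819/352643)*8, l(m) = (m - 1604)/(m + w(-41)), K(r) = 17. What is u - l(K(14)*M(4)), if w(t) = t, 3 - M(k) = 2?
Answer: -173695731/2821144 ≈ -61.569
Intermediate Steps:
M(k) = 1 (M(k) = 3 - 1*2 = 3 - 2 = 1)
l(m) = (-1604 + m)/(-41 + m) (l(m) = (m - 1604)/(m - 41) = (-1604 + m)/(-41 + m))
u = 1606552/352643 (u = (200819*(1/352643))*8 = (200819/352643)*8 = 1606552/352643 ≈ 4.5557)
u - l(K(14)*M(4)) = 1606552/352643 - (-1604 + 17*1)/(-41 + 17*1) = 1606552/352643 - (-1604 + 17)/(-41 + 17) = 1606552/352643 - (-1587)/(-24) = 1606552/352643 - (-1)*(-1587)/24 = 1606552/352643 - 1*529/8 = 1606552/352643 - 529/8 = -173695731/2821144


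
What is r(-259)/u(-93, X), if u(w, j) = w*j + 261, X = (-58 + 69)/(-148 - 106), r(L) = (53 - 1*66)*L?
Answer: 855218/67317 ≈ 12.704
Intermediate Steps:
r(L) = -13*L (r(L) = (53 - 66)*L = -13*L)
X = -11/254 (X = 11/(-254) = 11*(-1/254) = -11/254 ≈ -0.043307)
u(w, j) = 261 + j*w (u(w, j) = j*w + 261 = 261 + j*w)
r(-259)/u(-93, X) = (-13*(-259))/(261 - 11/254*(-93)) = 3367/(261 + 1023/254) = 3367/(67317/254) = 3367*(254/67317) = 855218/67317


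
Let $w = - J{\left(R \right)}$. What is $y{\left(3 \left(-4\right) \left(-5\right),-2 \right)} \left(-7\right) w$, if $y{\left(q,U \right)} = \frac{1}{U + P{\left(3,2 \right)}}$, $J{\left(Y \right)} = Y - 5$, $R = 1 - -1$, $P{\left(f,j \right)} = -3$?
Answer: $\frac{21}{5} \approx 4.2$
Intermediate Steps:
$R = 2$ ($R = 1 + 1 = 2$)
$J{\left(Y \right)} = -5 + Y$ ($J{\left(Y \right)} = Y - 5 = -5 + Y$)
$y{\left(q,U \right)} = \frac{1}{-3 + U}$ ($y{\left(q,U \right)} = \frac{1}{U - 3} = \frac{1}{-3 + U}$)
$w = 3$ ($w = - (-5 + 2) = \left(-1\right) \left(-3\right) = 3$)
$y{\left(3 \left(-4\right) \left(-5\right),-2 \right)} \left(-7\right) w = \frac{1}{-3 - 2} \left(-7\right) 3 = \frac{1}{-5} \left(-7\right) 3 = \left(- \frac{1}{5}\right) \left(-7\right) 3 = \frac{7}{5} \cdot 3 = \frac{21}{5}$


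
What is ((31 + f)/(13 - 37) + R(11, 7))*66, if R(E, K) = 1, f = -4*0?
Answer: -77/4 ≈ -19.250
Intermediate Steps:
f = 0
((31 + f)/(13 - 37) + R(11, 7))*66 = ((31 + 0)/(13 - 37) + 1)*66 = (31/(-24) + 1)*66 = (31*(-1/24) + 1)*66 = (-31/24 + 1)*66 = -7/24*66 = -77/4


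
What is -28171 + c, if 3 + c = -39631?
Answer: -67805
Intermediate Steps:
c = -39634 (c = -3 - 39631 = -39634)
-28171 + c = -28171 - 39634 = -67805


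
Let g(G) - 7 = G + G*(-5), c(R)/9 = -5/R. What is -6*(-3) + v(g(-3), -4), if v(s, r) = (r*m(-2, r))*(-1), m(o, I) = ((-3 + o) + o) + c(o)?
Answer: 80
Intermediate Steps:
c(R) = -45/R (c(R) = 9*(-5/R) = -45/R)
g(G) = 7 - 4*G (g(G) = 7 + (G + G*(-5)) = 7 + (G - 5*G) = 7 - 4*G)
m(o, I) = -3 - 45/o + 2*o (m(o, I) = ((-3 + o) + o) - 45/o = (-3 + 2*o) - 45/o = -3 - 45/o + 2*o)
v(s, r) = -31*r/2 (v(s, r) = (r*(-3 - 45/(-2) + 2*(-2)))*(-1) = (r*(-3 - 45*(-½) - 4))*(-1) = (r*(-3 + 45/2 - 4))*(-1) = (r*(31/2))*(-1) = (31*r/2)*(-1) = -31*r/2)
-6*(-3) + v(g(-3), -4) = -6*(-3) - 31/2*(-4) = 18 + 62 = 80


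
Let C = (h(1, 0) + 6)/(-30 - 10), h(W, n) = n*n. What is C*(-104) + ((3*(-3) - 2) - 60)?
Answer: -277/5 ≈ -55.400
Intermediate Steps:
h(W, n) = n**2
C = -3/20 (C = (0**2 + 6)/(-30 - 10) = (0 + 6)/(-40) = 6*(-1/40) = -3/20 ≈ -0.15000)
C*(-104) + ((3*(-3) - 2) - 60) = -3/20*(-104) + ((3*(-3) - 2) - 60) = 78/5 + ((-9 - 2) - 60) = 78/5 + (-11 - 60) = 78/5 - 71 = -277/5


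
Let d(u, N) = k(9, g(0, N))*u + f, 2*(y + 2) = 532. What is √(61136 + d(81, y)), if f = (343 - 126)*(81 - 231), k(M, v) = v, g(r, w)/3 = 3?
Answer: √29315 ≈ 171.22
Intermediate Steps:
y = 264 (y = -2 + (½)*532 = -2 + 266 = 264)
g(r, w) = 9 (g(r, w) = 3*3 = 9)
f = -32550 (f = 217*(-150) = -32550)
d(u, N) = -32550 + 9*u (d(u, N) = 9*u - 32550 = -32550 + 9*u)
√(61136 + d(81, y)) = √(61136 + (-32550 + 9*81)) = √(61136 + (-32550 + 729)) = √(61136 - 31821) = √29315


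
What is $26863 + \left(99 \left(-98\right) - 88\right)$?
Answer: $17073$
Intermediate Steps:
$26863 + \left(99 \left(-98\right) - 88\right) = 26863 - 9790 = 17073$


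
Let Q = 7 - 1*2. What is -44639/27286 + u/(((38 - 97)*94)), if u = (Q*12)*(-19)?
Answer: -15461561/10809154 ≈ -1.4304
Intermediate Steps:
Q = 5 (Q = 7 - 2 = 5)
u = -1140 (u = (5*12)*(-19) = 60*(-19) = -1140)
-44639/27286 + u/(((38 - 97)*94)) = -44639/27286 - 1140*1/(94*(38 - 97)) = -44639*1/27286 - 1140/((-59*94)) = -6377/3898 - 1140/(-5546) = -6377/3898 - 1140*(-1/5546) = -6377/3898 + 570/2773 = -15461561/10809154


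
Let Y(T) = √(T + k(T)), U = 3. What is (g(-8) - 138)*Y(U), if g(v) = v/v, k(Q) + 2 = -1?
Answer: 0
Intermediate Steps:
k(Q) = -3 (k(Q) = -2 - 1 = -3)
g(v) = 1
Y(T) = √(-3 + T) (Y(T) = √(T - 3) = √(-3 + T))
(g(-8) - 138)*Y(U) = (1 - 138)*√(-3 + 3) = -137*√0 = -137*0 = 0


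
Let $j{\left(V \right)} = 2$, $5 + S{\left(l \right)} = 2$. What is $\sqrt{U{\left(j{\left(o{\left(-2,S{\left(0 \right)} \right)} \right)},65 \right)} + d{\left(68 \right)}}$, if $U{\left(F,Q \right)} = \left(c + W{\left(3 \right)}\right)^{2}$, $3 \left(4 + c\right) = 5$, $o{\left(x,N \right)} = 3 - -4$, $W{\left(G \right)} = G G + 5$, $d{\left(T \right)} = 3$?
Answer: $\frac{2 \sqrt{313}}{3} \approx 11.795$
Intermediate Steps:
$S{\left(l \right)} = -3$ ($S{\left(l \right)} = -5 + 2 = -3$)
$W{\left(G \right)} = 5 + G^{2}$ ($W{\left(G \right)} = G^{2} + 5 = 5 + G^{2}$)
$o{\left(x,N \right)} = 7$ ($o{\left(x,N \right)} = 3 + 4 = 7$)
$c = - \frac{7}{3}$ ($c = -4 + \frac{1}{3} \cdot 5 = -4 + \frac{5}{3} = - \frac{7}{3} \approx -2.3333$)
$U{\left(F,Q \right)} = \frac{1225}{9}$ ($U{\left(F,Q \right)} = \left(- \frac{7}{3} + \left(5 + 3^{2}\right)\right)^{2} = \left(- \frac{7}{3} + \left(5 + 9\right)\right)^{2} = \left(- \frac{7}{3} + 14\right)^{2} = \left(\frac{35}{3}\right)^{2} = \frac{1225}{9}$)
$\sqrt{U{\left(j{\left(o{\left(-2,S{\left(0 \right)} \right)} \right)},65 \right)} + d{\left(68 \right)}} = \sqrt{\frac{1225}{9} + 3} = \sqrt{\frac{1252}{9}} = \frac{2 \sqrt{313}}{3}$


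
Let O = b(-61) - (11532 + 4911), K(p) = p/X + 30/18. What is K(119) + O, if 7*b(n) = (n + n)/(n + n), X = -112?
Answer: -5524597/336 ≈ -16442.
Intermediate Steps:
b(n) = ⅐ (b(n) = ((n + n)/(n + n))/7 = ((2*n)/((2*n)))/7 = ((2*n)*(1/(2*n)))/7 = (⅐)*1 = ⅐)
K(p) = 5/3 - p/112 (K(p) = p/(-112) + 30/18 = p*(-1/112) + 30*(1/18) = -p/112 + 5/3 = 5/3 - p/112)
O = -115100/7 (O = ⅐ - (11532 + 4911) = ⅐ - 1*16443 = ⅐ - 16443 = -115100/7 ≈ -16443.)
K(119) + O = (5/3 - 1/112*119) - 115100/7 = (5/3 - 17/16) - 115100/7 = 29/48 - 115100/7 = -5524597/336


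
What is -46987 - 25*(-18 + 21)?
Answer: -47062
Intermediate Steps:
-46987 - 25*(-18 + 21) = -46987 - 25*3 = -46987 - 75 = -47062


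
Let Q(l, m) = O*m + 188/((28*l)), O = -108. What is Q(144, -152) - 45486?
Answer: -29302513/1008 ≈ -29070.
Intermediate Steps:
Q(l, m) = -108*m + 47/(7*l) (Q(l, m) = -108*m + 188/((28*l)) = -108*m + 188*(1/(28*l)) = -108*m + 47/(7*l))
Q(144, -152) - 45486 = (-108*(-152) + (47/7)/144) - 45486 = (16416 + (47/7)*(1/144)) - 45486 = (16416 + 47/1008) - 45486 = 16547375/1008 - 45486 = -29302513/1008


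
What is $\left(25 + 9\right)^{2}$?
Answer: $1156$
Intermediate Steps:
$\left(25 + 9\right)^{2} = 34^{2} = 1156$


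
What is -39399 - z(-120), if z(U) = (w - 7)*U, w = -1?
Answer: -40359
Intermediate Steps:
z(U) = -8*U (z(U) = (-1 - 7)*U = -8*U)
-39399 - z(-120) = -39399 - (-8)*(-120) = -39399 - 1*960 = -39399 - 960 = -40359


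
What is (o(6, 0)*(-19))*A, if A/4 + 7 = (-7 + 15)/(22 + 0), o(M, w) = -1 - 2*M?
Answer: -72124/11 ≈ -6556.7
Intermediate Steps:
A = -292/11 (A = -28 + 4*((-7 + 15)/(22 + 0)) = -28 + 4*(8/22) = -28 + 4*(8*(1/22)) = -28 + 4*(4/11) = -28 + 16/11 = -292/11 ≈ -26.545)
(o(6, 0)*(-19))*A = ((-1 - 2*6)*(-19))*(-292/11) = ((-1 - 12)*(-19))*(-292/11) = -13*(-19)*(-292/11) = 247*(-292/11) = -72124/11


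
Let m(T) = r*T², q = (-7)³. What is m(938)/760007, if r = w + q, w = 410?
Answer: 58949548/760007 ≈ 77.564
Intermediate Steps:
q = -343
r = 67 (r = 410 - 343 = 67)
m(T) = 67*T²
m(938)/760007 = (67*938²)/760007 = (67*879844)*(1/760007) = 58949548*(1/760007) = 58949548/760007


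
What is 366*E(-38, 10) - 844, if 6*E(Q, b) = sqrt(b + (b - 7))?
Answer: -844 + 61*sqrt(13) ≈ -624.06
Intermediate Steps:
E(Q, b) = sqrt(-7 + 2*b)/6 (E(Q, b) = sqrt(b + (b - 7))/6 = sqrt(b + (-7 + b))/6 = sqrt(-7 + 2*b)/6)
366*E(-38, 10) - 844 = 366*(sqrt(-7 + 2*10)/6) - 844 = 366*(sqrt(-7 + 20)/6) - 844 = 366*(sqrt(13)/6) - 844 = 61*sqrt(13) - 844 = -844 + 61*sqrt(13)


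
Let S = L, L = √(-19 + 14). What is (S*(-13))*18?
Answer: -234*I*√5 ≈ -523.24*I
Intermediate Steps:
L = I*√5 (L = √(-5) = I*√5 ≈ 2.2361*I)
S = I*√5 ≈ 2.2361*I
(S*(-13))*18 = ((I*√5)*(-13))*18 = -13*I*√5*18 = -234*I*√5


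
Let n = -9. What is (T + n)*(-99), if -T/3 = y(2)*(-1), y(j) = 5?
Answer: -594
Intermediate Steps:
T = 15 (T = -15*(-1) = -3*(-5) = 15)
(T + n)*(-99) = (15 - 9)*(-99) = 6*(-99) = -594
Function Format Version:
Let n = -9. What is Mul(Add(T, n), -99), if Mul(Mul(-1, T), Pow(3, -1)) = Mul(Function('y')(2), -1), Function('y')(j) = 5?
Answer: -594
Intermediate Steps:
T = 15 (T = Mul(-3, Mul(5, -1)) = Mul(-3, -5) = 15)
Mul(Add(T, n), -99) = Mul(Add(15, -9), -99) = Mul(6, -99) = -594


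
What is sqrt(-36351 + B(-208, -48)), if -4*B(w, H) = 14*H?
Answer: I*sqrt(36183) ≈ 190.22*I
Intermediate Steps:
B(w, H) = -7*H/2
sqrt(-36351 + B(-208, -48)) = sqrt(-36351 - 7/2*(-48)) = sqrt(-36351 + 168) = sqrt(-36183) = I*sqrt(36183)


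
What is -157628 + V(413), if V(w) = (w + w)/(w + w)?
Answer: -157627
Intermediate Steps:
V(w) = 1 (V(w) = (2*w)/((2*w)) = (2*w)*(1/(2*w)) = 1)
-157628 + V(413) = -157628 + 1 = -157627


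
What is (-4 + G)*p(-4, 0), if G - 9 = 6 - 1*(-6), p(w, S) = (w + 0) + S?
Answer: -68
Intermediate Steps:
p(w, S) = S + w (p(w, S) = w + S = S + w)
G = 21 (G = 9 + (6 - 1*(-6)) = 9 + (6 + 6) = 9 + 12 = 21)
(-4 + G)*p(-4, 0) = (-4 + 21)*(0 - 4) = 17*(-4) = -68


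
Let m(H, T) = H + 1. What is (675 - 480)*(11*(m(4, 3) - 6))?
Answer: -2145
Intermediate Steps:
m(H, T) = 1 + H
(675 - 480)*(11*(m(4, 3) - 6)) = (675 - 480)*(11*((1 + 4) - 6)) = 195*(11*(5 - 6)) = 195*(11*(-1)) = 195*(-11) = -2145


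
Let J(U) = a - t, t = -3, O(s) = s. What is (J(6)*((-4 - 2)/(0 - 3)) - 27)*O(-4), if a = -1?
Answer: 92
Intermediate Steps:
J(U) = 2 (J(U) = -1 - 1*(-3) = -1 + 3 = 2)
(J(6)*((-4 - 2)/(0 - 3)) - 27)*O(-4) = (2*((-4 - 2)/(0 - 3)) - 27)*(-4) = (2*(-6/(-3)) - 27)*(-4) = (2*(-6*(-⅓)) - 27)*(-4) = (2*2 - 27)*(-4) = (4 - 27)*(-4) = -23*(-4) = 92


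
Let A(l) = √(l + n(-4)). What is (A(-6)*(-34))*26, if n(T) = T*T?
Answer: -884*√10 ≈ -2795.5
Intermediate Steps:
n(T) = T²
A(l) = √(16 + l) (A(l) = √(l + (-4)²) = √(l + 16) = √(16 + l))
(A(-6)*(-34))*26 = (√(16 - 6)*(-34))*26 = (√10*(-34))*26 = -34*√10*26 = -884*√10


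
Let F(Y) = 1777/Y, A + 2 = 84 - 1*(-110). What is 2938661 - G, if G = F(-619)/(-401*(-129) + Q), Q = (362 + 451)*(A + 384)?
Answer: 945927126211480/321890523 ≈ 2.9387e+6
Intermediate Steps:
A = 192 (A = -2 + (84 - 1*(-110)) = -2 + (84 + 110) = -2 + 194 = 192)
Q = 468288 (Q = (362 + 451)*(192 + 384) = 813*576 = 468288)
G = -1777/321890523 (G = (1777/(-619))/(-401*(-129) + 468288) = (1777*(-1/619))/(51729 + 468288) = -1777/619/520017 = -1777/619*1/520017 = -1777/321890523 ≈ -5.5205e-6)
2938661 - G = 2938661 - 1*(-1777/321890523) = 2938661 + 1777/321890523 = 945927126211480/321890523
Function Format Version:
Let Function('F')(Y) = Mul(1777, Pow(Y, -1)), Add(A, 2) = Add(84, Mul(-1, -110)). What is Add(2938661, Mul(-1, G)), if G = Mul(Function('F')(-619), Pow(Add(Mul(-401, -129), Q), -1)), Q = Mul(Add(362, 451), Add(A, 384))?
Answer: Rational(945927126211480, 321890523) ≈ 2.9387e+6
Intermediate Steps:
A = 192 (A = Add(-2, Add(84, Mul(-1, -110))) = Add(-2, Add(84, 110)) = Add(-2, 194) = 192)
Q = 468288 (Q = Mul(Add(362, 451), Add(192, 384)) = Mul(813, 576) = 468288)
G = Rational(-1777, 321890523) (G = Mul(Mul(1777, Pow(-619, -1)), Pow(Add(Mul(-401, -129), 468288), -1)) = Mul(Mul(1777, Rational(-1, 619)), Pow(Add(51729, 468288), -1)) = Mul(Rational(-1777, 619), Pow(520017, -1)) = Mul(Rational(-1777, 619), Rational(1, 520017)) = Rational(-1777, 321890523) ≈ -5.5205e-6)
Add(2938661, Mul(-1, G)) = Add(2938661, Mul(-1, Rational(-1777, 321890523))) = Add(2938661, Rational(1777, 321890523)) = Rational(945927126211480, 321890523)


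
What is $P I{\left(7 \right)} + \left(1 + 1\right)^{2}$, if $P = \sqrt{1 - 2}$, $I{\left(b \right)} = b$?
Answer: $4 + 7 i \approx 4.0 + 7.0 i$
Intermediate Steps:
$P = i$ ($P = \sqrt{-1} = i \approx 1.0 i$)
$P I{\left(7 \right)} + \left(1 + 1\right)^{2} = i 7 + \left(1 + 1\right)^{2} = 7 i + 2^{2} = 7 i + 4 = 4 + 7 i$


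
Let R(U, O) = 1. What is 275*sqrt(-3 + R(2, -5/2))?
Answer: 275*I*sqrt(2) ≈ 388.91*I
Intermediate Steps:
275*sqrt(-3 + R(2, -5/2)) = 275*sqrt(-3 + 1) = 275*sqrt(-2) = 275*(I*sqrt(2)) = 275*I*sqrt(2)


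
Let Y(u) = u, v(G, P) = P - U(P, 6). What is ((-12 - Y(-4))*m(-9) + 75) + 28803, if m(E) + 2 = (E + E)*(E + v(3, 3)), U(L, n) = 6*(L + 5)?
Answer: 21118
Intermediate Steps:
U(L, n) = 30 + 6*L (U(L, n) = 6*(5 + L) = 30 + 6*L)
v(G, P) = -30 - 5*P (v(G, P) = P - (30 + 6*P) = P + (-30 - 6*P) = -30 - 5*P)
m(E) = -2 + 2*E*(-45 + E) (m(E) = -2 + (E + E)*(E + (-30 - 5*3)) = -2 + (2*E)*(E + (-30 - 15)) = -2 + (2*E)*(E - 45) = -2 + (2*E)*(-45 + E) = -2 + 2*E*(-45 + E))
((-12 - Y(-4))*m(-9) + 75) + 28803 = ((-12 - 1*(-4))*(-2 - 90*(-9) + 2*(-9)²) + 75) + 28803 = ((-12 + 4)*(-2 + 810 + 2*81) + 75) + 28803 = (-8*(-2 + 810 + 162) + 75) + 28803 = (-8*970 + 75) + 28803 = (-7760 + 75) + 28803 = -7685 + 28803 = 21118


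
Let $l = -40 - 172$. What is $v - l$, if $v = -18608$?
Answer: $-18396$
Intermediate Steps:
$l = -212$ ($l = -40 - 172 = -212$)
$v - l = -18608 - -212 = -18608 + 212 = -18396$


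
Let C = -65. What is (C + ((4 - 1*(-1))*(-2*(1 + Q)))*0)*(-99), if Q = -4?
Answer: 6435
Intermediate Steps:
(C + ((4 - 1*(-1))*(-2*(1 + Q)))*0)*(-99) = (-65 + ((4 - 1*(-1))*(-2*(1 - 4)))*0)*(-99) = (-65 + ((4 + 1)*(-2*(-3)))*0)*(-99) = (-65 + (5*6)*0)*(-99) = (-65 + 30*0)*(-99) = (-65 + 0)*(-99) = -65*(-99) = 6435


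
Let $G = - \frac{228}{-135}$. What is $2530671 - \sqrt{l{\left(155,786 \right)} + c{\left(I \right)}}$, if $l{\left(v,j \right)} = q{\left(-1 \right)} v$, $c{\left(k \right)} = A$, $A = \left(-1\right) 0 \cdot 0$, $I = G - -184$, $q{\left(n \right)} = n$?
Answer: $2530671 - i \sqrt{155} \approx 2.5307 \cdot 10^{6} - 12.45 i$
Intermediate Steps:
$G = \frac{76}{45}$ ($G = \left(-228\right) \left(- \frac{1}{135}\right) = \frac{76}{45} \approx 1.6889$)
$I = \frac{8356}{45}$ ($I = \frac{76}{45} - -184 = \frac{76}{45} + 184 = \frac{8356}{45} \approx 185.69$)
$A = 0$ ($A = 0 \cdot 0 = 0$)
$c{\left(k \right)} = 0$
$l{\left(v,j \right)} = - v$
$2530671 - \sqrt{l{\left(155,786 \right)} + c{\left(I \right)}} = 2530671 - \sqrt{\left(-1\right) 155 + 0} = 2530671 - \sqrt{-155 + 0} = 2530671 - \sqrt{-155} = 2530671 - i \sqrt{155}$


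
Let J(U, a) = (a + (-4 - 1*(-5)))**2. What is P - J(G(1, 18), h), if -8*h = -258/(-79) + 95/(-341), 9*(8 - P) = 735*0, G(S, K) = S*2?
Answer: 353327845631/46445422144 ≈ 7.6074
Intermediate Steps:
G(S, K) = 2*S
P = 8 (P = 8 - 245*0/3 = 8 - 1/9*0 = 8 + 0 = 8)
h = -80473/215512 (h = -(-258/(-79) + 95/(-341))/8 = -(-258*(-1/79) + 95*(-1/341))/8 = -(258/79 - 95/341)/8 = -1/8*80473/26939 = -80473/215512 ≈ -0.37340)
J(U, a) = (1 + a)**2 (J(U, a) = (a + (-4 + 5))**2 = (a + 1)**2 = (1 + a)**2)
P - J(G(1, 18), h) = 8 - (1 - 80473/215512)**2 = 8 - (135039/215512)**2 = 8 - 1*18235531521/46445422144 = 8 - 18235531521/46445422144 = 353327845631/46445422144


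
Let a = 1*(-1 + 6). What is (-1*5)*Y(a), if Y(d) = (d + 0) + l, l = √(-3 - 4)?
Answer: -25 - 5*I*√7 ≈ -25.0 - 13.229*I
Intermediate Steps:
l = I*√7 (l = √(-7) = I*√7 ≈ 2.6458*I)
a = 5 (a = 1*5 = 5)
Y(d) = d + I*√7 (Y(d) = (d + 0) + I*√7 = d + I*√7)
(-1*5)*Y(a) = (-1*5)*(5 + I*√7) = -5*(5 + I*√7) = -25 - 5*I*√7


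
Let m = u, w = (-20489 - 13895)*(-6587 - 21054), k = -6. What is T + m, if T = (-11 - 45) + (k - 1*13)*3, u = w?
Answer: 950408031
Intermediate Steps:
w = 950408144 (w = -34384*(-27641) = 950408144)
u = 950408144
T = -113 (T = (-11 - 45) + (-6 - 1*13)*3 = -56 + (-6 - 13)*3 = -56 - 19*3 = -56 - 57 = -113)
m = 950408144
T + m = -113 + 950408144 = 950408031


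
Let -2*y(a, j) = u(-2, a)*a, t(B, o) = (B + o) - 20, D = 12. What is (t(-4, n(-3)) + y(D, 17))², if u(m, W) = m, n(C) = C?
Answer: 225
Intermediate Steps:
t(B, o) = -20 + B + o
y(a, j) = a (y(a, j) = -(-1)*a = a)
(t(-4, n(-3)) + y(D, 17))² = ((-20 - 4 - 3) + 12)² = (-27 + 12)² = (-15)² = 225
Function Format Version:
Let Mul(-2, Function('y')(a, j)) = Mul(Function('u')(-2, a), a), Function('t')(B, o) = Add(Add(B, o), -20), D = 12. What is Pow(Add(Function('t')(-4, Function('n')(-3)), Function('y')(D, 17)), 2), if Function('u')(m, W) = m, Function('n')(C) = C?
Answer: 225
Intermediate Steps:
Function('t')(B, o) = Add(-20, B, o)
Function('y')(a, j) = a (Function('y')(a, j) = Mul(Rational(-1, 2), Mul(-2, a)) = a)
Pow(Add(Function('t')(-4, Function('n')(-3)), Function('y')(D, 17)), 2) = Pow(Add(Add(-20, -4, -3), 12), 2) = Pow(Add(-27, 12), 2) = Pow(-15, 2) = 225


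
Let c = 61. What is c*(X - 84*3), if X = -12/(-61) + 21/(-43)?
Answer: -661761/43 ≈ -15390.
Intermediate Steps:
X = -765/2623 (X = -12*(-1/61) + 21*(-1/43) = 12/61 - 21/43 = -765/2623 ≈ -0.29165)
c*(X - 84*3) = 61*(-765/2623 - 84*3) = 61*(-765/2623 - 252) = 61*(-661761/2623) = -661761/43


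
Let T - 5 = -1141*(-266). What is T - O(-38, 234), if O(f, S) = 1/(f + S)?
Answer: 59488155/196 ≈ 3.0351e+5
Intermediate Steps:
T = 303511 (T = 5 - 1141*(-266) = 5 + 303506 = 303511)
O(f, S) = 1/(S + f)
T - O(-38, 234) = 303511 - 1/(234 - 38) = 303511 - 1/196 = 59488155/196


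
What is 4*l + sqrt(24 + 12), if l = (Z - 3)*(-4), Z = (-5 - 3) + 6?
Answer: 86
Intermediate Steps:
Z = -2 (Z = -8 + 6 = -2)
l = 20 (l = (-2 - 3)*(-4) = -5*(-4) = 20)
4*l + sqrt(24 + 12) = 4*20 + sqrt(24 + 12) = 80 + sqrt(36) = 80 + 6 = 86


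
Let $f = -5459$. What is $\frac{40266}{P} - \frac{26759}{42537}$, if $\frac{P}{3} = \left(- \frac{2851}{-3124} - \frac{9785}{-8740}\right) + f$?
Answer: $- \frac{12878655766649}{4169626172481} \approx -3.0887$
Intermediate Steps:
$P = - \frac{294070539}{17963}$ ($P = 3 \left(\left(- \frac{2851}{-3124} - \frac{9785}{-8740}\right) - 5459\right) = 3 \left(\left(\left(-2851\right) \left(- \frac{1}{3124}\right) - - \frac{103}{92}\right) - 5459\right) = 3 \left(\left(\frac{2851}{3124} + \frac{103}{92}\right) - 5459\right) = 3 \left(\frac{36504}{17963} - 5459\right) = 3 \left(- \frac{98023513}{17963}\right) = - \frac{294070539}{17963} \approx -16371.0$)
$\frac{40266}{P} - \frac{26759}{42537} = \frac{40266}{- \frac{294070539}{17963}} - \frac{26759}{42537} = 40266 \left(- \frac{17963}{294070539}\right) - \frac{26759}{42537} = - \frac{241099386}{98023513} - \frac{26759}{42537} = - \frac{12878655766649}{4169626172481}$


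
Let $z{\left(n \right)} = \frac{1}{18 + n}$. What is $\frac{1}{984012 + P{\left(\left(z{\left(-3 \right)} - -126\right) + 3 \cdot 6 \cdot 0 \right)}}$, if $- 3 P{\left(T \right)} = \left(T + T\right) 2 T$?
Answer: $\frac{675}{649904576} \approx 1.0386 \cdot 10^{-6}$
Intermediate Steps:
$P{\left(T \right)} = - \frac{4 T^{2}}{3}$ ($P{\left(T \right)} = - \frac{\left(T + T\right) 2 T}{3} = - \frac{2 T 2 T}{3} = - \frac{4 T^{2}}{3}$)
$\frac{1}{984012 + P{\left(\left(z{\left(-3 \right)} - -126\right) + 3 \cdot 6 \cdot 0 \right)}} = \frac{1}{984012 - \frac{4 \left(\left(\frac{1}{18 - 3} - -126\right) + 3 \cdot 6 \cdot 0\right)^{2}}{3}} = \frac{1}{984012 - \frac{4 \left(\left(\frac{1}{15} + 126\right) + 18 \cdot 0\right)^{2}}{3}} = \frac{1}{984012 - \frac{4 \left(\left(\frac{1}{15} + 126\right) + 0\right)^{2}}{3}} = \frac{1}{984012 - \frac{4 \left(\frac{1891}{15} + 0\right)^{2}}{3}} = \frac{1}{984012 - \frac{4 \left(\frac{1891}{15}\right)^{2}}{3}} = \frac{1}{984012 - \frac{14303524}{675}} = \frac{1}{\frac{649904576}{675}} = \frac{675}{649904576}$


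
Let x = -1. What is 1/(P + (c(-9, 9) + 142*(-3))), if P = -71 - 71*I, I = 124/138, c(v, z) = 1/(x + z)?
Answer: -552/309491 ≈ -0.0017836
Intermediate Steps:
c(v, z) = 1/(-1 + z)
I = 62/69 (I = 124*(1/138) = 62/69 ≈ 0.89855)
P = -9301/69 (P = -71 - 71*62/69 = -71 - 4402/69 = -9301/69 ≈ -134.80)
1/(P + (c(-9, 9) + 142*(-3))) = 1/(-9301/69 + (1/(-1 + 9) + 142*(-3))) = 1/(-9301/69 + (1/8 - 426)) = 1/(-9301/69 + (⅛ - 426)) = 1/(-9301/69 - 3407/8) = 1/(-309491/552) = -552/309491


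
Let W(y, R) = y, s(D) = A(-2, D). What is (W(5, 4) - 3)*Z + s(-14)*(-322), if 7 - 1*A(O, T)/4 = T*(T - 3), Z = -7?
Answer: 297514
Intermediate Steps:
A(O, T) = 28 - 4*T*(-3 + T) (A(O, T) = 28 - 4*T*(T - 3) = 28 - 4*T*(-3 + T))
s(D) = 28 - 4*D² + 12*D
(W(5, 4) - 3)*Z + s(-14)*(-322) = (5 - 3)*(-7) + (28 - 4*(-14)² + 12*(-14))*(-322) = 2*(-7) + (28 - 4*196 - 168)*(-322) = -14 + (28 - 784 - 168)*(-322) = -14 - 924*(-322) = -14 + 297528 = 297514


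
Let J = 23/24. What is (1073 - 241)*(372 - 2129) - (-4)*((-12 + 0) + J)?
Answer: -8771209/6 ≈ -1.4619e+6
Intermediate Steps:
J = 23/24 (J = 23*(1/24) = 23/24 ≈ 0.95833)
(1073 - 241)*(372 - 2129) - (-4)*((-12 + 0) + J) = (1073 - 241)*(372 - 2129) - (-4)*((-12 + 0) + 23/24) = 832*(-1757) - (-4)*(-12 + 23/24) = -1461824 - (-4)*(-265)/24 = -1461824 - 1*265/6 = -1461824 - 265/6 = -8771209/6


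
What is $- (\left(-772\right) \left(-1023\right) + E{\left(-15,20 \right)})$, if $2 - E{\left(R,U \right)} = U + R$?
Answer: $-789753$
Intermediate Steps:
$E{\left(R,U \right)} = 2 - R - U$ ($E{\left(R,U \right)} = 2 - \left(U + R\right) = 2 - \left(R + U\right) = 2 - R - U$)
$- (\left(-772\right) \left(-1023\right) + E{\left(-15,20 \right)}) = - (\left(-772\right) \left(-1023\right) - 3) = - (789756 + \left(2 + 15 - 20\right)) = - (789756 - 3) = \left(-1\right) 789753 = -789753$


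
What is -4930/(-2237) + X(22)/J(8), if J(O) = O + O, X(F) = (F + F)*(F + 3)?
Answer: 634895/8948 ≈ 70.954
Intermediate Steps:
X(F) = 2*F*(3 + F) (X(F) = (2*F)*(3 + F) = 2*F*(3 + F))
J(O) = 2*O
-4930/(-2237) + X(22)/J(8) = -4930/(-2237) + (2*22*(3 + 22))/((2*8)) = -4930*(-1/2237) + (2*22*25)/16 = 4930/2237 + 1100*(1/16) = 4930/2237 + 275/4 = 634895/8948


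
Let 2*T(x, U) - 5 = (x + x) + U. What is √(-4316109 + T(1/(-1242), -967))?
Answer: I*√739846259778/414 ≈ 2077.6*I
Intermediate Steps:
T(x, U) = 5/2 + x + U/2 (T(x, U) = 5/2 + ((x + x) + U)/2 = 5/2 + (2*x + U)/2 = 5/2 + (U + 2*x)/2 = 5/2 + (x + U/2) = 5/2 + x + U/2)
√(-4316109 + T(1/(-1242), -967)) = √(-4316109 + (5/2 + 1/(-1242) + (½)*(-967))) = √(-4316109 + (5/2 - 1/1242 - 967/2)) = √(-4316109 - 597403/1242) = √(-5361204781/1242) = I*√739846259778/414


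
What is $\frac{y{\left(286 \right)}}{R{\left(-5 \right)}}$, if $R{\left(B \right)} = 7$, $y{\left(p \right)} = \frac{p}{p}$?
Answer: $\frac{1}{7} \approx 0.14286$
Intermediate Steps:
$y{\left(p \right)} = 1$
$\frac{y{\left(286 \right)}}{R{\left(-5 \right)}} = 1 \cdot \frac{1}{7} = \frac{1}{7}$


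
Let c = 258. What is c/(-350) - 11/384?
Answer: -51461/67200 ≈ -0.76579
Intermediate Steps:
c/(-350) - 11/384 = 258/(-350) - 11/384 = 258*(-1/350) - 11*1/384 = -129/175 - 11/384 = -51461/67200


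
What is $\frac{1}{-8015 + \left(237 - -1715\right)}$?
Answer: $- \frac{1}{6063} \approx -0.00016493$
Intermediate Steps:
$\frac{1}{-8015 + \left(237 - -1715\right)} = \frac{1}{-8015 + \left(237 + 1715\right)} = \frac{1}{-8015 + 1952} = \frac{1}{-6063} = - \frac{1}{6063}$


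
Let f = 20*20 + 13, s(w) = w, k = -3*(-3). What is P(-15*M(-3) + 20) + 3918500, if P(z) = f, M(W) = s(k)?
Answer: 3918913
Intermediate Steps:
k = 9
M(W) = 9
f = 413 (f = 400 + 13 = 413)
P(z) = 413
P(-15*M(-3) + 20) + 3918500 = 413 + 3918500 = 3918913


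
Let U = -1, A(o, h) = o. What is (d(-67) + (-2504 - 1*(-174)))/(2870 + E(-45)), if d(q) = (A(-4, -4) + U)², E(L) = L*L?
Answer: -461/979 ≈ -0.47089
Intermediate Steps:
E(L) = L²
d(q) = 25 (d(q) = (-4 - 1)² = (-5)² = 25)
(d(-67) + (-2504 - 1*(-174)))/(2870 + E(-45)) = (25 + (-2504 - 1*(-174)))/(2870 + (-45)²) = (25 + (-2504 + 174))/(2870 + 2025) = (25 - 2330)/4895 = -2305*1/4895 = -461/979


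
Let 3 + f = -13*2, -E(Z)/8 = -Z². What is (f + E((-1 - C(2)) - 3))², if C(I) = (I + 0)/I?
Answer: 29241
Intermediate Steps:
C(I) = 1 (C(I) = I/I = 1)
E(Z) = 8*Z² (E(Z) = -(-8)*Z² = 8*Z²)
f = -29 (f = -3 - 13*2 = -3 - 26 = -29)
(f + E((-1 - C(2)) - 3))² = (-29 + 8*((-1 - 1*1) - 3)²)² = (-29 + 8*((-1 - 1) - 3)²)² = (-29 + 8*(-2 - 3)²)² = (-29 + 8*(-5)²)² = (-29 + 8*25)² = (-29 + 200)² = 171² = 29241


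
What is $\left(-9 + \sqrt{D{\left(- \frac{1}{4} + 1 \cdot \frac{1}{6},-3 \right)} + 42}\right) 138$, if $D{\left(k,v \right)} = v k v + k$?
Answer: $-1242 + 23 \sqrt{1482} \approx -356.57$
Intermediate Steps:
$D{\left(k,v \right)} = k + k v^{2}$ ($D{\left(k,v \right)} = k v v + k = k v^{2} + k = k + k v^{2}$)
$\left(-9 + \sqrt{D{\left(- \frac{1}{4} + 1 \cdot \frac{1}{6},-3 \right)} + 42}\right) 138 = \left(-9 + \sqrt{\left(- \frac{1}{4} + 1 \cdot \frac{1}{6}\right) \left(1 + \left(-3\right)^{2}\right) + 42}\right) 138 = \left(-9 + \sqrt{\left(\left(-1\right) \frac{1}{4} + 1 \cdot \frac{1}{6}\right) \left(1 + 9\right) + 42}\right) 138 = \left(-9 + \sqrt{\left(- \frac{1}{4} + \frac{1}{6}\right) 10 + 42}\right) 138 = \left(-9 + \sqrt{\left(- \frac{1}{12}\right) 10 + 42}\right) 138 = \left(-9 + \sqrt{- \frac{5}{6} + 42}\right) 138 = \left(-9 + \sqrt{\frac{247}{6}}\right) 138 = \left(-9 + \frac{\sqrt{1482}}{6}\right) 138 = -1242 + 23 \sqrt{1482}$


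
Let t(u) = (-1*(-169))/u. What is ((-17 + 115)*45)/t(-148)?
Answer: -652680/169 ≈ -3862.0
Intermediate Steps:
t(u) = 169/u
((-17 + 115)*45)/t(-148) = ((-17 + 115)*45)/((169/(-148))) = (98*45)/((169*(-1/148))) = 4410/(-169/148) = 4410*(-148/169) = -652680/169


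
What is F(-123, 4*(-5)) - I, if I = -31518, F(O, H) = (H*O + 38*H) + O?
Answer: 33095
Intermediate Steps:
F(O, H) = O + 38*H + H*O (F(O, H) = (38*H + H*O) + O = O + 38*H + H*O)
F(-123, 4*(-5)) - I = (-123 + 38*(4*(-5)) + (4*(-5))*(-123)) - 1*(-31518) = (-123 + 38*(-20) - 20*(-123)) + 31518 = (-123 - 760 + 2460) + 31518 = 1577 + 31518 = 33095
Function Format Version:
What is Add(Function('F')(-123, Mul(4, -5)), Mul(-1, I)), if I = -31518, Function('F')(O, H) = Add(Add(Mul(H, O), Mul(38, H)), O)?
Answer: 33095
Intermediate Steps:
Function('F')(O, H) = Add(O, Mul(38, H), Mul(H, O)) (Function('F')(O, H) = Add(Add(Mul(38, H), Mul(H, O)), O) = Add(O, Mul(38, H), Mul(H, O)))
Add(Function('F')(-123, Mul(4, -5)), Mul(-1, I)) = Add(Add(-123, Mul(38, Mul(4, -5)), Mul(Mul(4, -5), -123)), Mul(-1, -31518)) = Add(Add(-123, Mul(38, -20), Mul(-20, -123)), 31518) = Add(Add(-123, -760, 2460), 31518) = Add(1577, 31518) = 33095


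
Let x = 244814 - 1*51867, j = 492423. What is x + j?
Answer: 685370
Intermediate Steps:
x = 192947 (x = 244814 - 51867 = 192947)
x + j = 192947 + 492423 = 685370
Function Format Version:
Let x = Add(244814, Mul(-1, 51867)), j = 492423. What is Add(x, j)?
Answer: 685370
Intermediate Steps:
x = 192947 (x = Add(244814, -51867) = 192947)
Add(x, j) = Add(192947, 492423) = 685370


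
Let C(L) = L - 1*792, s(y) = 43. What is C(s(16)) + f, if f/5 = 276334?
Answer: 1380921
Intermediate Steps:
f = 1381670 (f = 5*276334 = 1381670)
C(L) = -792 + L (C(L) = L - 792 = -792 + L)
C(s(16)) + f = (-792 + 43) + 1381670 = -749 + 1381670 = 1380921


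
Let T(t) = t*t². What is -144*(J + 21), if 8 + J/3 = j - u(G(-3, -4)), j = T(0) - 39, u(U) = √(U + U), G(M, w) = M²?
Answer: 17280 + 1296*√2 ≈ 19113.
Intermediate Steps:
u(U) = √2*√U (u(U) = √(2*U) = √2*√U)
T(t) = t³
j = -39 (j = 0³ - 39 = 0 - 39 = -39)
J = -141 - 9*√2 (J = -24 + 3*(-39 - √2*√((-3)²)) = -24 + 3*(-39 - √2*√9) = -24 + 3*(-39 - √2*3) = -24 + 3*(-39 - 3*√2) = -24 + (-117 - 9*√2) = -141 - 9*√2 ≈ -153.73)
-144*(J + 21) = -144*((-141 - 9*√2) + 21) = -144*(-120 - 9*√2) = 17280 + 1296*√2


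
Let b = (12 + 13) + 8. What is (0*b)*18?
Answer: 0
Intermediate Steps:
b = 33 (b = 25 + 8 = 33)
(0*b)*18 = (0*33)*18 = 0*18 = 0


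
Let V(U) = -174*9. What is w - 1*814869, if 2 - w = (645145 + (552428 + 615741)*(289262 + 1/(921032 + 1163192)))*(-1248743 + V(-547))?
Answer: 880561393525248749458381/2084224 ≈ 4.2249e+17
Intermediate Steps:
V(U) = -1566
w = 880561393526947118985037/2084224 (w = 2 - (645145 + (552428 + 615741)*(289262 + 1/(921032 + 1163192)))*(-1248743 - 1566) = 2 - (645145 + 1168169*(289262 + 1/2084224))*(-1250309) = 2 - (645145 + 1168169*(602886802689/2084224))*(-1250309) = 2 - (645145 + 704273673410406441/2084224)*(-1250309) = 2 - 704275018037098921*(-1250309)/2084224 = 2 - 1*(-880561393526947114816589/2084224) = 2 + 880561393526947114816589/2084224 = 880561393526947118985037/2084224 ≈ 4.2249e+17)
w - 1*814869 = 880561393526947118985037/2084224 - 1*814869 = 880561393526947118985037/2084224 - 814869 = 880561393525248749458381/2084224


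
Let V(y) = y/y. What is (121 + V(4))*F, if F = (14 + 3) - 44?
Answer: -3294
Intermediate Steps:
V(y) = 1
F = -27 (F = 17 - 44 = -27)
(121 + V(4))*F = (121 + 1)*(-27) = 122*(-27) = -3294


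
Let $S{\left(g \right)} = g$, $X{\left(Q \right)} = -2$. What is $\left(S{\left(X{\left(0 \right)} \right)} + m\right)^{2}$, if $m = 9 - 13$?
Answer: $36$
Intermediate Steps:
$m = -4$
$\left(S{\left(X{\left(0 \right)} \right)} + m\right)^{2} = \left(-2 - 4\right)^{2} = \left(-6\right)^{2} = 36$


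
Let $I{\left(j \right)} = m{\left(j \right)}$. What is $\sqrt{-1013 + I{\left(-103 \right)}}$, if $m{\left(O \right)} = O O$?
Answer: $2 \sqrt{2399} \approx 97.959$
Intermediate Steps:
$m{\left(O \right)} = O^{2}$
$I{\left(j \right)} = j^{2}$
$\sqrt{-1013 + I{\left(-103 \right)}} = \sqrt{-1013 + \left(-103\right)^{2}} = \sqrt{-1013 + 10609} = \sqrt{9596} = 2 \sqrt{2399}$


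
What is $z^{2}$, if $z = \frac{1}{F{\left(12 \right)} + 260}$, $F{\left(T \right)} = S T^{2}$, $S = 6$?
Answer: $\frac{1}{1263376} \approx 7.9153 \cdot 10^{-7}$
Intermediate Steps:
$F{\left(T \right)} = 6 T^{2}$
$z = \frac{1}{1124}$ ($z = \frac{1}{6 \cdot 12^{2} + 260} = \frac{1}{6 \cdot 144 + 260} = \frac{1}{864 + 260} = \frac{1}{1124} \approx 0.00088968$)
$z^{2} = \left(\frac{1}{1124}\right)^{2} = \frac{1}{1263376}$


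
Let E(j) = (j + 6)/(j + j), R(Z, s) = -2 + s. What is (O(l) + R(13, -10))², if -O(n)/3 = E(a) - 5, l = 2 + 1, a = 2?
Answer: 9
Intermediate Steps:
E(j) = (6 + j)/(2*j) (E(j) = (6 + j)/((2*j)) = (6 + j)*(1/(2*j)) = (6 + j)/(2*j))
l = 3
O(n) = 9 (O(n) = -3*((½)*(6 + 2)/2 - 5) = -3*((½)*(½)*8 - 5) = -3*(2 - 5) = -3*(-3) = 9)
(O(l) + R(13, -10))² = (9 + (-2 - 10))² = (9 - 12)² = (-3)² = 9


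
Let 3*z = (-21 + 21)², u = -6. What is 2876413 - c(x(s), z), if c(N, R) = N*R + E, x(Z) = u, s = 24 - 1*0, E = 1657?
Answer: 2874756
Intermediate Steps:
s = 24 (s = 24 + 0 = 24)
z = 0 (z = (-21 + 21)²/3 = (⅓)*0² = (⅓)*0 = 0)
x(Z) = -6
c(N, R) = 1657 + N*R (c(N, R) = N*R + 1657 = 1657 + N*R)
2876413 - c(x(s), z) = 2876413 - (1657 - 6*0) = 2876413 - (1657 + 0) = 2876413 - 1*1657 = 2876413 - 1657 = 2874756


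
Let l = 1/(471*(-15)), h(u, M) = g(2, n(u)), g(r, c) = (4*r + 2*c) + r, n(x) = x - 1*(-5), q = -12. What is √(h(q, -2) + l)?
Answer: I*√22184885/2355 ≈ 2.0*I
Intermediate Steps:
n(x) = 5 + x (n(x) = x + 5 = 5 + x)
g(r, c) = 2*c + 5*r (g(r, c) = (2*c + 4*r) + r = 2*c + 5*r)
h(u, M) = 20 + 2*u (h(u, M) = 2*(5 + u) + 5*2 = (10 + 2*u) + 10 = 20 + 2*u)
l = -1/7065 (l = (1/471)*(-1/15) = -1/7065 ≈ -0.00014154)
√(h(q, -2) + l) = √((20 + 2*(-12)) - 1/7065) = √((20 - 24) - 1/7065) = √(-4 - 1/7065) = √(-28261/7065) = I*√22184885/2355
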